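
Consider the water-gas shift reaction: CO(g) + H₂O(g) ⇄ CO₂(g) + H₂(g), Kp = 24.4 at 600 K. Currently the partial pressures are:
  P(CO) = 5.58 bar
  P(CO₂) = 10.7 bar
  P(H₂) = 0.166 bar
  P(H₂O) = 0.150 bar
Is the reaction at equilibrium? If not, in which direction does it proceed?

Qp = P(CO₂)·P(H₂) / (P(CO)·P(H₂O)) = (10.7)·(0.166) / ((5.58)·(0.150)) = 2.12
Qp = 2.12 < Kp = 24.4, so the forward reaction proceeds.

forward (toward products)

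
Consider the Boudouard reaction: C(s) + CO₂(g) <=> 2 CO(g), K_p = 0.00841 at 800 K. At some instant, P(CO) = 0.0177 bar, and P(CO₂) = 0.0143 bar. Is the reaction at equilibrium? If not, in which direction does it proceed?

to the left

(C is a pure solid — omitted from Q_p.)
Q_p = P(CO)² / P(CO₂) = (0.0177)² / (0.0143) = 0.0219
Q_p = 0.0219 > K_p = 0.00841, so the reverse reaction proceeds.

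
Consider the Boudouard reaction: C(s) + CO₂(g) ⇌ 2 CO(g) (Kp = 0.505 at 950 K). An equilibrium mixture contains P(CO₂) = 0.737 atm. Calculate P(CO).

(C is a pure solid — omitted from Kp.)
At equilibrium, Kp = P(CO)² / P(CO₂) = 0.505.
(P(CO))² / (0.737) = 0.505
P(CO)² = 0.372 ⇒ P(CO) = 0.610 atm

P(CO) = 0.610 atm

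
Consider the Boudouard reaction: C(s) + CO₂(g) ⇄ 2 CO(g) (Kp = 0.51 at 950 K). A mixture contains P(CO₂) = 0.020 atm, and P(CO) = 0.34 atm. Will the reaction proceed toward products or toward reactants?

toward reactants

(C is a pure solid — omitted from Qp.)
Qp = P(CO)² / P(CO₂) = (0.34)² / (0.020) = 5.8
Qp = 5.8 > Kp = 0.51, so the reverse reaction proceeds.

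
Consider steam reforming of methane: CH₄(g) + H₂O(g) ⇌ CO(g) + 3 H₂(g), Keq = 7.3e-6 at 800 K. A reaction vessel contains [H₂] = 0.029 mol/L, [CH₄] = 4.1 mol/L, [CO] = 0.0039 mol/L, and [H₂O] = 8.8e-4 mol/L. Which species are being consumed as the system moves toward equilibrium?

Q = [CO]·[H₂]³ / ([CH₄]·[H₂O]) = (0.0039)·(0.029)³ / ((4.1)·(8.8e-4)) = 2.6e-5
Q = 2.6e-5 > Keq = 7.3e-6: net reverse reaction.

CO, H₂ (products)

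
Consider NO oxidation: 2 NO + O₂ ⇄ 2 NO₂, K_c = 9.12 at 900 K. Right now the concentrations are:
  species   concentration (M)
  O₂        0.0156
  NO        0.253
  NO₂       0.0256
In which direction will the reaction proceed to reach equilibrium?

Q_c = [NO₂]² / ([NO]²·[O₂]) = (0.0256)² / ((0.253)²·(0.0156)) = 0.656
Q_c = 0.656 < K_c = 9.12, so the forward reaction proceeds.

to the right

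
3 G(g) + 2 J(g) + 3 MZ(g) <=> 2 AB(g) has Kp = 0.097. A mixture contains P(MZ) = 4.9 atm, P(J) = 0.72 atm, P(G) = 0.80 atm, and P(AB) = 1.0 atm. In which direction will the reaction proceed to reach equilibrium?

forward (toward products)

Qp = P(AB)² / (P(G)³·P(J)²·P(MZ)³) = (1.0)² / ((0.80)³·(0.72)²·(4.9)³) = 0.032
Qp = 0.032 < Kp = 0.097, so the forward reaction proceeds.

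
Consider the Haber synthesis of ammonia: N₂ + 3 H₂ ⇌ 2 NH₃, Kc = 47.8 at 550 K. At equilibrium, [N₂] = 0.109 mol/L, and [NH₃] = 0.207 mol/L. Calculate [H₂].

At equilibrium, Kc = [NH₃]² / ([N₂]·[H₂]³) = 47.8.
(0.207)² / ((0.109)·([H₂])³) = 47.8
[H₂]³ = 0.00822 ⇒ [H₂] = 0.202 mol/L

[H₂] = 0.202 mol/L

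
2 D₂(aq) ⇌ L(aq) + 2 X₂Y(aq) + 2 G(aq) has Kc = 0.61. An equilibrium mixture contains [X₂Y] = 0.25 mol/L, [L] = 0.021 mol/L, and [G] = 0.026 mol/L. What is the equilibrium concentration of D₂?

At equilibrium, Kc = [L]·[X₂Y]²·[G]² / [D₂]² = 0.61.
(0.021)·(0.25)²·(0.026)² / ([D₂])² = 0.61
[D₂]² = 1.45e-6 ⇒ [D₂] = 0.0012 mol/L

[D₂] = 0.0012 mol/L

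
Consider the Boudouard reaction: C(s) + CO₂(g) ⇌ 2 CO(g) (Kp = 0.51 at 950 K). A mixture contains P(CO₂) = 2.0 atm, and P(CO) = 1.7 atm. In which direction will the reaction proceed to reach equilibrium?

(C is a pure solid — omitted from Qp.)
Qp = P(CO)² / P(CO₂) = (1.7)² / (2.0) = 1.4
Qp = 1.4 > Kp = 0.51, so the reverse reaction proceeds.

to the left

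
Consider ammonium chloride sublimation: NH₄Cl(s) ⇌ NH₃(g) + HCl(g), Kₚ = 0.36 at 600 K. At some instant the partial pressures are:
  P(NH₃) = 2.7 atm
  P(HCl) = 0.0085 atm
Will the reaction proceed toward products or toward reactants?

toward products

(NH₄Cl is a pure solid — omitted from Qₚ.)
Qₚ = P(NH₃)·P(HCl) = (2.7)·(0.0085) = 0.023
Qₚ = 0.023 < Kₚ = 0.36, so the forward reaction proceeds.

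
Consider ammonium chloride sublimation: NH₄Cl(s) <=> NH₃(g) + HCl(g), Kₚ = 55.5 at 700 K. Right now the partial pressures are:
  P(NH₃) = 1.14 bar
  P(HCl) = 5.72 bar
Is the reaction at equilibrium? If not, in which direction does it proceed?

(NH₄Cl is a pure solid — omitted from Qₚ.)
Qₚ = P(NH₃)·P(HCl) = (1.14)·(5.72) = 6.52
Qₚ = 6.52 < Kₚ = 55.5, so the forward reaction proceeds.

forward (toward products)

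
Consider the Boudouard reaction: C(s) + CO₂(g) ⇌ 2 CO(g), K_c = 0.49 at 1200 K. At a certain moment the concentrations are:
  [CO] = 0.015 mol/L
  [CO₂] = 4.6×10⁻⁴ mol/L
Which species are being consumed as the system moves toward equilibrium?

(C is a pure solid — omitted from Q_c.)
Q_c = [CO]² / [CO₂] = (0.015)² / (4.6×10⁻⁴) = 0.49
Q_c = 0.49 = K_c; the system is at equilibrium.

none (at equilibrium)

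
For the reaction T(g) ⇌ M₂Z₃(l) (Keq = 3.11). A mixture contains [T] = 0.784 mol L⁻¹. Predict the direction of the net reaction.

(M₂Z₃ is a pure liquid — omitted from Q.)
Q = 1 / [T] = 1 / (0.784) = 1.28
Q = 1.28 < Keq = 3.11, so the forward reaction proceeds.

forward (toward products)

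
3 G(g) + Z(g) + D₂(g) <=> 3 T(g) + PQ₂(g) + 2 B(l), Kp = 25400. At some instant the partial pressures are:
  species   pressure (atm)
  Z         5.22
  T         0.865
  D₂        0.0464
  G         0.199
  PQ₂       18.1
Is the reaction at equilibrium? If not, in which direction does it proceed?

forward (toward products)

(B is a pure liquid — omitted from Qp.)
Qp = P(T)³·P(PQ₂) / (P(G)³·P(Z)·P(D₂)) = (0.865)³·(18.1) / ((0.199)³·(5.22)·(0.0464)) = 6140
Qp = 6140 < Kp = 25400, so the forward reaction proceeds.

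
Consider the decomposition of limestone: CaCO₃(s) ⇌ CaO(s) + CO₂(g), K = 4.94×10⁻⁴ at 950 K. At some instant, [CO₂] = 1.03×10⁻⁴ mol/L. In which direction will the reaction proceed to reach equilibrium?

toward products

(CaCO₃, CaO are pure solids — omitted from Q.)
Q = [CO₂] = 1.03×10⁻⁴
Q = 1.03×10⁻⁴ < K = 4.94×10⁻⁴, so the forward reaction proceeds.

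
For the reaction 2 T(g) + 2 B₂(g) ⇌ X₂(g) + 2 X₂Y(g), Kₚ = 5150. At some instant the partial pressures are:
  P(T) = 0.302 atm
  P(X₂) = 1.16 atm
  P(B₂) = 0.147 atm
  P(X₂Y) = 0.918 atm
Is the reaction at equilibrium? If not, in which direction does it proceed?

to the right

Qₚ = P(X₂)·P(X₂Y)² / (P(T)²·P(B₂)²) = (1.16)·(0.918)² / ((0.302)²·(0.147)²) = 496
Qₚ = 496 < Kₚ = 5150, so the forward reaction proceeds.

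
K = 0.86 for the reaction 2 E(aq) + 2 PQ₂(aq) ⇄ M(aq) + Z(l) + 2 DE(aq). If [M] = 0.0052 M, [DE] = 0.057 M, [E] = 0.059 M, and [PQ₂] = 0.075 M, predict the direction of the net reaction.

(Z is a pure liquid — omitted from Q.)
Q = [M]·[DE]² / ([E]²·[PQ₂]²) = (0.0052)·(0.057)² / ((0.059)²·(0.075)²) = 0.86
Q = 0.86 = K, so the system is already at equilibrium.

neither direction; the system is at equilibrium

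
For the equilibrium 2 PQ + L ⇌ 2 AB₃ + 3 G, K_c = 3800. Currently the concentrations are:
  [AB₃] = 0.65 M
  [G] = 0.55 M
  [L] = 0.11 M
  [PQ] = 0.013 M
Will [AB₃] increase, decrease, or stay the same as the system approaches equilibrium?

Q_c = [AB₃]²·[G]³ / ([PQ]²·[L]) = (0.65)²·(0.55)³ / ((0.013)²·(0.11)) = 3800
Q_c = 3800 = K_c; the system is at equilibrium.

stay the same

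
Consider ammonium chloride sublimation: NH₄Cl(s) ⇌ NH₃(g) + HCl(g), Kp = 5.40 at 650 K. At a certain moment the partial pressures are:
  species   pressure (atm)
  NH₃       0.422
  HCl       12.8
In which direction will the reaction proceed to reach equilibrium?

(NH₄Cl is a pure solid — omitted from Qp.)
Qp = P(NH₃)·P(HCl) = (0.422)·(12.8) = 5.40
Qp = 5.40 = Kp, so the system is already at equilibrium.

neither direction; the system is at equilibrium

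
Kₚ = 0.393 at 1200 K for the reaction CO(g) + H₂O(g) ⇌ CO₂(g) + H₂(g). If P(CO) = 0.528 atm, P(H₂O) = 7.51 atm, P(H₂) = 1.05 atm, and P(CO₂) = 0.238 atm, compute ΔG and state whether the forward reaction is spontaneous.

ΔG = -18.3 kJ/mol; the forward reaction is spontaneous

Qₚ = P(CO₂)·P(H₂) / (P(CO)·P(H₂O)) = (0.238)·(1.05) / ((0.528)·(7.51)) = 0.0630
ΔG = RT ln(Qₚ/Kₚ) = (8.314 J mol⁻¹ K⁻¹)(1200 K) × ln(0.0630/0.393)
   = (9.977 kJ/mol)(-1.831) = -18.3 kJ/mol
ΔG < 0, so the forward reaction is spontaneous (proceeds forward).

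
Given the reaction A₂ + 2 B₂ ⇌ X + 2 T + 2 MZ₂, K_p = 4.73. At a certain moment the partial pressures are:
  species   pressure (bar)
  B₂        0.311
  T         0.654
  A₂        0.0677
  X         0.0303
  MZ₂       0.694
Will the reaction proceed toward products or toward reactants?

forward (toward products)

Q_p = P(X)·P(T)²·P(MZ₂)² / (P(A₂)·P(B₂)²) = (0.0303)·(0.654)²·(0.694)² / ((0.0677)·(0.311)²) = 0.953
Q_p = 0.953 < K_p = 4.73, so the forward reaction proceeds.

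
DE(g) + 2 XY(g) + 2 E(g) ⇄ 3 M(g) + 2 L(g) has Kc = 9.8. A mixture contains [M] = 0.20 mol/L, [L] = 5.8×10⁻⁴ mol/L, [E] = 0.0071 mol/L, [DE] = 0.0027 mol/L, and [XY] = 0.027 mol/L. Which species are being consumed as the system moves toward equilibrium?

Qc = [M]³·[L]² / ([DE]·[XY]²·[E]²) = (0.20)³·(5.8×10⁻⁴)² / ((0.0027)·(0.027)²·(0.0071)²) = 27
Qc = 27 > Kc = 9.8: net reverse reaction.

M, L (products)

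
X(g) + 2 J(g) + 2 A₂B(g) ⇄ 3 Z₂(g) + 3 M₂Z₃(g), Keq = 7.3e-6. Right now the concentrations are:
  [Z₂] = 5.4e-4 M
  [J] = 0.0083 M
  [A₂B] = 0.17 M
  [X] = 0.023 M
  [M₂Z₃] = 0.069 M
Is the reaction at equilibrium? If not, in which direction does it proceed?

to the right

Q = [Z₂]³·[M₂Z₃]³ / ([X]·[J]²·[A₂B]²) = (5.4e-4)³·(0.069)³ / ((0.023)·(0.0083)²·(0.17)²) = 1.1e-6
Q = 1.1e-6 < Keq = 7.3e-6, so the forward reaction proceeds.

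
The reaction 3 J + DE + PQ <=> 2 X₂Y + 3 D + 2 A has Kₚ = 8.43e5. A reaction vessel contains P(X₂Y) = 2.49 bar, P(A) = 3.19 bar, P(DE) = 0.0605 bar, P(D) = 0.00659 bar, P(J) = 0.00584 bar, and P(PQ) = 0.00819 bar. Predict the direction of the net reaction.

Qₚ = P(X₂Y)²·P(D)³·P(A)² / (P(J)³·P(DE)·P(PQ)) = (2.49)²·(0.00659)³·(3.19)² / ((0.00584)³·(0.0605)·(0.00819)) = 1.83e5
Qₚ = 1.83e5 < Kₚ = 8.43e5, so the forward reaction proceeds.

toward products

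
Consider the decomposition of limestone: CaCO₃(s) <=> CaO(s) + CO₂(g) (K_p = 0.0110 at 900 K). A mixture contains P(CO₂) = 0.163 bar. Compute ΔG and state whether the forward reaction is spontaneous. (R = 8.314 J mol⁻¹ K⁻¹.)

ΔG = 20.2 kJ/mol; the forward reaction is non-spontaneous

(CaCO₃, CaO are pure solids — omitted from Q_p.)
Q_p = P(CO₂) = 0.163
ΔG = RT ln(Q_p/K_p) = (8.314 J mol⁻¹ K⁻¹)(900 K) × ln(0.163/0.0110)
   = (7.483 kJ/mol)(2.696) = 20.2 kJ/mol
ΔG > 0, so the forward reaction is non-spontaneous (proceeds in reverse).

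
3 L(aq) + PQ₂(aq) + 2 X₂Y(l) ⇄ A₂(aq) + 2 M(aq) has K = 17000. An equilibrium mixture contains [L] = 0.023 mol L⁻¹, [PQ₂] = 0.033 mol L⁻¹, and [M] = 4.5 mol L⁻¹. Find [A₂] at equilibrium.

[A₂] = 3.4e-4 mol L⁻¹

(X₂Y is a pure liquid — omitted from K.)
At equilibrium, K = [A₂]·[M]² / ([L]³·[PQ₂]) = 17000.
([A₂])·(4.5)² / ((0.023)³·(0.033)) = 17000
[A₂] = 3.37e-4 = 3.4e-4 mol L⁻¹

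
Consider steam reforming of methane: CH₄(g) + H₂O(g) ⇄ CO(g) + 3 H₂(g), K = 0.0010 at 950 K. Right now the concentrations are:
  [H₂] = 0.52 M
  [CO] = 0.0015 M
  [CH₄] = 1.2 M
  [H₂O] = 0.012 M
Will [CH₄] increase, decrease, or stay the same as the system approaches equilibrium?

increase

Q = [CO]·[H₂]³ / ([CH₄]·[H₂O]) = (0.0015)·(0.52)³ / ((1.2)·(0.012)) = 0.015
Q = 0.015 > K = 0.0010: net reverse reaction.
CH₄ is a reactant, so it increases.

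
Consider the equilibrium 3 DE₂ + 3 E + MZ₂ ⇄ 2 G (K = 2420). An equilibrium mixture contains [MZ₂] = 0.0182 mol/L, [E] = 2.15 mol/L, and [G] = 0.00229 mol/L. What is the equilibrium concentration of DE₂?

At equilibrium, K = [G]² / ([DE₂]³·[E]³·[MZ₂]) = 2420.
(0.00229)² / (([DE₂])³·(2.15)³·(0.0182)) = 2420
[DE₂]³ = 1.20×10⁻⁸ ⇒ [DE₂] = 0.00229 mol/L

[DE₂] = 0.00229 mol/L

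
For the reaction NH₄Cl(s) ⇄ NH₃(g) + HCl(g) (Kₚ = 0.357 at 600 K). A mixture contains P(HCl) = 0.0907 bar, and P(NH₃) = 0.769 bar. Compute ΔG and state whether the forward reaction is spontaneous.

ΔG = -8.15 kJ/mol; the forward reaction is spontaneous

(NH₄Cl is a pure solid — omitted from Qₚ.)
Qₚ = P(NH₃)·P(HCl) = (0.769)·(0.0907) = 0.0697
ΔG = RT ln(Qₚ/Kₚ) = (8.314 J mol⁻¹ K⁻¹)(600 K) × ln(0.0697/0.357)
   = (4.988 kJ/mol)(-1.634) = -8.15 kJ/mol
ΔG < 0, so the forward reaction is spontaneous (proceeds forward).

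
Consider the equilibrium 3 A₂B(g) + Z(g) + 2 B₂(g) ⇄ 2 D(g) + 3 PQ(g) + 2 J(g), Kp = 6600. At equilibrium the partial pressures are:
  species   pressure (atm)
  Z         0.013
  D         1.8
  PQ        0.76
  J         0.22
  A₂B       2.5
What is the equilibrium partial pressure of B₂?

At equilibrium, Kp = P(D)²·P(PQ)³·P(J)² / (P(A₂B)³·P(Z)·P(B₂)²) = 6600.
(1.8)²·(0.76)³·(0.22)² / ((2.5)³·(0.013)·(P(B₂))²) = 6600
P(B₂)² = 5.13×10⁻⁵ ⇒ P(B₂) = 0.0072 atm

P(B₂) = 0.0072 atm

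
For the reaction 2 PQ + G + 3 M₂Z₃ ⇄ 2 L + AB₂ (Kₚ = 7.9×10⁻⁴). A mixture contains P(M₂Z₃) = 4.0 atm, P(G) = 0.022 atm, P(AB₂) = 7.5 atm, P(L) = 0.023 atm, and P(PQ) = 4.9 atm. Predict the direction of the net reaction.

to the right

Qₚ = P(L)²·P(AB₂) / (P(PQ)²·P(G)·P(M₂Z₃)³) = (0.023)²·(7.5) / ((4.9)²·(0.022)·(4.0)³) = 1.2×10⁻⁴
Qₚ = 1.2×10⁻⁴ < Kₚ = 7.9×10⁻⁴, so the forward reaction proceeds.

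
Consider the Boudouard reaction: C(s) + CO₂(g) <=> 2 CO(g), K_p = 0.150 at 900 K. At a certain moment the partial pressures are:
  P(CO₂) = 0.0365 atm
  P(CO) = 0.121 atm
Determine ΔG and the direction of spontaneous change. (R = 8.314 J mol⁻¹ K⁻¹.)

(C is a pure solid — omitted from Q_p.)
Q_p = P(CO)² / P(CO₂) = (0.121)² / (0.0365) = 0.401
ΔG = RT ln(Q_p/K_p) = (8.314 J mol⁻¹ K⁻¹)(900 K) × ln(0.401/0.150)
   = (7.483 kJ/mol)(0.9833) = 7.36 kJ/mol
ΔG > 0, so the forward reaction is non-spontaneous (proceeds in reverse).

ΔG = 7.36 kJ/mol; the forward reaction is non-spontaneous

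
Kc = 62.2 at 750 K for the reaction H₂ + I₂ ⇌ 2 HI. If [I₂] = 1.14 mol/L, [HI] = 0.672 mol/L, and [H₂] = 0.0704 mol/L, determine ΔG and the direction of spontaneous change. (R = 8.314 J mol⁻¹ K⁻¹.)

Qc = [HI]² / ([H₂]·[I₂]) = (0.672)² / ((0.0704)·(1.14)) = 5.63
ΔG = RT ln(Qc/Kc) = (8.314 J mol⁻¹ K⁻¹)(750 K) × ln(5.63/62.2)
   = (6.236 kJ/mol)(-2.402) = -15.0 kJ/mol
ΔG < 0, so the forward reaction is spontaneous (proceeds forward).

ΔG = -15.0 kJ/mol; the forward reaction is spontaneous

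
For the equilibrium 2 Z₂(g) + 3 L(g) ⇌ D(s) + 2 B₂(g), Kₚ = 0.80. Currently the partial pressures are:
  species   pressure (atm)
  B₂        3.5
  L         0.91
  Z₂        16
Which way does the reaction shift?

(D is a pure solid — omitted from Qₚ.)
Qₚ = P(B₂)² / (P(Z₂)²·P(L)³) = (3.5)² / ((16)²·(0.91)³) = 0.063
Qₚ = 0.063 < Kₚ = 0.80, so the forward reaction proceeds.

forward (toward products)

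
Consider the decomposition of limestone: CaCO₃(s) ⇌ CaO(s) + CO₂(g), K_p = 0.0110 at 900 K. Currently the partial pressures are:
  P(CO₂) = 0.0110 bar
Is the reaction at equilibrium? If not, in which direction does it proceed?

at equilibrium

(CaCO₃, CaO are pure solids — omitted from Q_p.)
Q_p = P(CO₂) = 0.0110
Q_p = 0.0110 = K_p, so the system is already at equilibrium.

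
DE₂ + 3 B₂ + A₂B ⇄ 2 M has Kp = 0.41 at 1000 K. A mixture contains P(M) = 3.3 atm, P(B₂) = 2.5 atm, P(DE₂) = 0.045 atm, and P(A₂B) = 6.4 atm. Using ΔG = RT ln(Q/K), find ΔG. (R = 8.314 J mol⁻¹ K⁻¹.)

ΔG = 14.8 kJ/mol

Qp = P(M)² / (P(DE₂)·P(B₂)³·P(A₂B)) = (3.3)² / ((0.045)·(2.5)³·(6.4)) = 2.42
ΔG = RT ln(Qp/Kp) = (8.314 J mol⁻¹ K⁻¹)(1000 K) × ln(2.42/0.41)
   = (8.314 kJ/mol)(1.775) = 14.8 kJ/mol
ΔG > 0, so the forward reaction is non-spontaneous (proceeds in reverse).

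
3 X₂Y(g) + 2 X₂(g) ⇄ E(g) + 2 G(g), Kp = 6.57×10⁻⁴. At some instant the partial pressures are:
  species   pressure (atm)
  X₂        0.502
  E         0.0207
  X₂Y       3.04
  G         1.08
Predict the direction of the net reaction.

Qp = P(E)·P(G)² / (P(X₂Y)³·P(X₂)²) = (0.0207)·(1.08)² / ((3.04)³·(0.502)²) = 0.00341
Qp = 0.00341 > Kp = 6.57×10⁻⁴, so the reverse reaction proceeds.

toward reactants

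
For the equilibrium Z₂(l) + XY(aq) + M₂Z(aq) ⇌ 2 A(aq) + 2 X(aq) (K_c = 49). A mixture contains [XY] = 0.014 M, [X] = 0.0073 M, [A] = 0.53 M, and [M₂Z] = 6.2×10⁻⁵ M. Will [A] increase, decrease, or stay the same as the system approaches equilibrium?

(Z₂ is a pure liquid — omitted from Q_c.)
Q_c = [A]²·[X]² / ([XY]·[M₂Z]) = (0.53)²·(0.0073)² / ((0.014)·(6.2×10⁻⁵)) = 17
Q_c = 17 < K_c = 49: net forward reaction.
A is a product, so it increases.

increase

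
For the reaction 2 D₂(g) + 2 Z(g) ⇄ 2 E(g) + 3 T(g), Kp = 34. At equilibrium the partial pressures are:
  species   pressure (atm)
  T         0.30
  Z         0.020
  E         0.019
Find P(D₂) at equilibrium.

P(D₂) = 0.027 atm

At equilibrium, Kp = P(E)²·P(T)³ / (P(D₂)²·P(Z)²) = 34.
(0.019)²·(0.30)³ / ((P(D₂))²·(0.020)²) = 34
P(D₂)² = 7.17e-4 ⇒ P(D₂) = 0.027 atm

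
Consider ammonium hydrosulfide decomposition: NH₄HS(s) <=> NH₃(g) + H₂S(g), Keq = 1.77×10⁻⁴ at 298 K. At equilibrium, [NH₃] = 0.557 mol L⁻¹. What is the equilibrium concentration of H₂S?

[H₂S] = 3.18×10⁻⁴ mol L⁻¹

(NH₄HS is a pure solid — omitted from Keq.)
At equilibrium, Keq = [NH₃]·[H₂S] = 1.77×10⁻⁴.
(0.557)·([H₂S]) = 1.77×10⁻⁴
[H₂S] = 3.18×10⁻⁴ mol L⁻¹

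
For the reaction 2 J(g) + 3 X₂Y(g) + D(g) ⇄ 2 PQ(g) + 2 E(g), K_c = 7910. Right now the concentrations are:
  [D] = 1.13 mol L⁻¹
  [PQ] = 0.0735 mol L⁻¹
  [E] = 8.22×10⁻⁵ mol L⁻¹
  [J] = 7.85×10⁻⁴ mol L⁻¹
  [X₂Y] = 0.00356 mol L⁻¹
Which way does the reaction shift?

Q_c = [PQ]²·[E]² / ([J]²·[X₂Y]³·[D]) = (0.0735)²·(8.22×10⁻⁵)² / ((7.85×10⁻⁴)²·(0.00356)³·(1.13)) = 1160
Q_c = 1160 < K_c = 7910, so the forward reaction proceeds.

in the forward direction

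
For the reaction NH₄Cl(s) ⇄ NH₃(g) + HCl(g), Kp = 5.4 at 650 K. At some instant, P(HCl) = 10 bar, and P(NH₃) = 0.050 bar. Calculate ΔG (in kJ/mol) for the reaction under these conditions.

(NH₄Cl is a pure solid — omitted from Qp.)
Qp = P(NH₃)·P(HCl) = (0.050)·(10) = 0.500
ΔG = RT ln(Qp/Kp) = (8.314 J mol⁻¹ K⁻¹)(650 K) × ln(0.500/5.4)
   = (5.404 kJ/mol)(-2.380) = -12.9 kJ/mol
ΔG < 0, so the forward reaction is spontaneous (proceeds forward).

ΔG = -12.9 kJ/mol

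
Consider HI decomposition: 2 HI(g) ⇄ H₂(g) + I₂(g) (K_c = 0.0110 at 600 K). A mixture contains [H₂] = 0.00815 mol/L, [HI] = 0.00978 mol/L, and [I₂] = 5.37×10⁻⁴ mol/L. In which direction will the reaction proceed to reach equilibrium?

in the reverse direction

Q_c = [H₂]·[I₂] / [HI]² = (0.00815)·(5.37×10⁻⁴) / (0.00978)² = 0.0458
Q_c = 0.0458 > K_c = 0.0110, so the reverse reaction proceeds.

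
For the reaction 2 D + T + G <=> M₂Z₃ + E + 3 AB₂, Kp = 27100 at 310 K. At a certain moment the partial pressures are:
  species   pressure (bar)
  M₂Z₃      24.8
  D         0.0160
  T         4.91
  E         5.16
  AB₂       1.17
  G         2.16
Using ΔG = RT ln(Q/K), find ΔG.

ΔG = 2.64 kJ/mol

Qp = P(M₂Z₃)·P(E)·P(AB₂)³ / (P(D)²·P(T)·P(G)) = (24.8)·(5.16)·(1.17)³ / ((0.0160)²·(4.91)·(2.16)) = 75500
ΔG = RT ln(Qp/Kp) = (8.314 J mol⁻¹ K⁻¹)(310 K) × ln(75500/27100)
   = (2.577 kJ/mol)(1.025) = 2.64 kJ/mol
ΔG > 0, so the forward reaction is non-spontaneous (proceeds in reverse).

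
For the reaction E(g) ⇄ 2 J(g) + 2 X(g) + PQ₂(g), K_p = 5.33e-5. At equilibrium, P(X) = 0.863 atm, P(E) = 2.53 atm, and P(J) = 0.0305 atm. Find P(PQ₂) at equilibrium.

P(PQ₂) = 0.195 atm

At equilibrium, K_p = P(J)²·P(X)²·P(PQ₂) / P(E) = 5.33e-5.
(0.0305)²·(0.863)²·(P(PQ₂)) / (2.53) = 5.33e-5
P(PQ₂) = 0.195 atm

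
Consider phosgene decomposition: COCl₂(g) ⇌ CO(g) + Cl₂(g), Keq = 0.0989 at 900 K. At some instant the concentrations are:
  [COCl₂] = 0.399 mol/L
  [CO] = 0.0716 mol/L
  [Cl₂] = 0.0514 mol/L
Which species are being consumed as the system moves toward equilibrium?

Q = [CO]·[Cl₂] / [COCl₂] = (0.0716)·(0.0514) / (0.399) = 0.00922
Q = 0.00922 < Keq = 0.0989: net forward reaction.

COCl₂ (reactants)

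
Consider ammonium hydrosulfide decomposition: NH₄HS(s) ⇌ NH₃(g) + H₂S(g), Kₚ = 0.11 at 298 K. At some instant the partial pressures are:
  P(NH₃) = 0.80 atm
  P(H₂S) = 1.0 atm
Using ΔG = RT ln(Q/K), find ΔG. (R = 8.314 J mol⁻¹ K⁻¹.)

(NH₄HS is a pure solid — omitted from Qₚ.)
Qₚ = P(NH₃)·P(H₂S) = (0.80)·(1.0) = 0.800
ΔG = RT ln(Qₚ/Kₚ) = (8.314 J mol⁻¹ K⁻¹)(298 K) × ln(0.800/0.11)
   = (2.478 kJ/mol)(1.984) = 4.92 kJ/mol
ΔG > 0, so the forward reaction is non-spontaneous (proceeds in reverse).

ΔG = 4.92 kJ/mol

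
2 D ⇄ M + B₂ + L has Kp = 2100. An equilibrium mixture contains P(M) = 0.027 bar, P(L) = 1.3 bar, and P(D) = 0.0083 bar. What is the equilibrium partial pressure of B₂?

At equilibrium, Kp = P(M)·P(B₂)·P(L) / P(D)² = 2100.
(0.027)·(P(B₂))·(1.3) / (0.0083)² = 2100
P(B₂) = 4.12 = 4.1 bar

P(B₂) = 4.1 bar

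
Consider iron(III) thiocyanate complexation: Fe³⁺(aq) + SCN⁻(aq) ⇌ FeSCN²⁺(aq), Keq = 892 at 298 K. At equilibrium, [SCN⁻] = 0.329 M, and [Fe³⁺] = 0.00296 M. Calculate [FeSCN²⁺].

[FeSCN²⁺] = 0.869 M

At equilibrium, Keq = [FeSCN²⁺] / ([Fe³⁺]·[SCN⁻]) = 892.
([FeSCN²⁺]) / ((0.00296)·(0.329)) = 892
[FeSCN²⁺] = 0.869 M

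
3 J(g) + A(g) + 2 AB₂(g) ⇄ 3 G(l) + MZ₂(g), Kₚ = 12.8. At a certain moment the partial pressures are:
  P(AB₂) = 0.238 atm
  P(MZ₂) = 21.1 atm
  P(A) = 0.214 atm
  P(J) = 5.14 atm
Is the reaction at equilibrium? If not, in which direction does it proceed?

no net change (already at equilibrium)

(G is a pure liquid — omitted from Qₚ.)
Qₚ = P(MZ₂) / (P(J)³·P(A)·P(AB₂)²) = (21.1) / ((5.14)³·(0.214)·(0.238)²) = 12.8
Qₚ = 12.8 = Kₚ, so the system is already at equilibrium.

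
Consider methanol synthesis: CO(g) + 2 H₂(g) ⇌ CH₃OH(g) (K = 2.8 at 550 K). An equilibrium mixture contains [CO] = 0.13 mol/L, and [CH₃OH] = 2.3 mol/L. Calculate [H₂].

[H₂] = 2.5 mol/L

At equilibrium, K = [CH₃OH] / ([CO]·[H₂]²) = 2.8.
(2.3) / ((0.13)·([H₂])²) = 2.8
[H₂]² = 6.32 ⇒ [H₂] = 2.5 mol/L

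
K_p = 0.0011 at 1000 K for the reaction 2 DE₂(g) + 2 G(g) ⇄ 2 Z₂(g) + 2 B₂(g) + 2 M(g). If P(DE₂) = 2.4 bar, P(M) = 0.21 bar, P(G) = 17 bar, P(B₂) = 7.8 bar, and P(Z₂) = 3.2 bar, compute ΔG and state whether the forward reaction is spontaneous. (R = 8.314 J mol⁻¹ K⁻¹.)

Q_p = P(Z₂)²·P(B₂)²·P(M)² / (P(DE₂)²·P(G)²) = (3.2)²·(7.8)²·(0.21)² / ((2.4)²·(17)²) = 0.0165
ΔG = RT ln(Q_p/K_p) = (8.314 J mol⁻¹ K⁻¹)(1000 K) × ln(0.0165/0.0011)
   = (8.314 kJ/mol)(2.708) = 22.5 kJ/mol
ΔG > 0, so the forward reaction is non-spontaneous (proceeds in reverse).

ΔG = 22.5 kJ/mol; the forward reaction is non-spontaneous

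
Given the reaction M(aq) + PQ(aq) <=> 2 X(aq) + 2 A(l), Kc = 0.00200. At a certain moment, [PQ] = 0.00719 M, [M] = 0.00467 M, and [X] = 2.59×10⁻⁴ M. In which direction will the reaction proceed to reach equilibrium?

(A is a pure liquid — omitted from Qc.)
Qc = [X]² / ([M]·[PQ]) = (2.59×10⁻⁴)² / ((0.00467)·(0.00719)) = 0.00200
Qc = 0.00200 = Kc, so the system is already at equilibrium.

no net change (already at equilibrium)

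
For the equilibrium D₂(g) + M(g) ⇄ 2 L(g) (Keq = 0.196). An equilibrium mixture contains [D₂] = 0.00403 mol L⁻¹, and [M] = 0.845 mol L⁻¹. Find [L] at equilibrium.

[L] = 0.0258 mol L⁻¹

At equilibrium, Keq = [L]² / ([D₂]·[M]) = 0.196.
([L])² / ((0.00403)·(0.845)) = 0.196
[L]² = 6.67×10⁻⁴ ⇒ [L] = 0.0258 mol L⁻¹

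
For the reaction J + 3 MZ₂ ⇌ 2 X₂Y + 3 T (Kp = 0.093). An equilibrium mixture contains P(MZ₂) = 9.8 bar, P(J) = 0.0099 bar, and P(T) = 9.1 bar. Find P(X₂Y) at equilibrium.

At equilibrium, Kp = P(X₂Y)²·P(T)³ / (P(J)·P(MZ₂)³) = 0.093.
(P(X₂Y))²·(9.1)³ / ((0.0099)·(9.8)³) = 0.093
P(X₂Y)² = 0.00115 ⇒ P(X₂Y) = 0.034 bar

P(X₂Y) = 0.034 bar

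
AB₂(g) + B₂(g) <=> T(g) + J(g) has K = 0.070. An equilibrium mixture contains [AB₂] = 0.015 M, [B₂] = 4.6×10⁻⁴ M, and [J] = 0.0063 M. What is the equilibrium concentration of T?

At equilibrium, K = [T]·[J] / ([AB₂]·[B₂]) = 0.070.
([T])·(0.0063) / ((0.015)·(4.6×10⁻⁴)) = 0.070
[T] = 7.67×10⁻⁵ = 7.7×10⁻⁵ M

[T] = 7.7×10⁻⁵ M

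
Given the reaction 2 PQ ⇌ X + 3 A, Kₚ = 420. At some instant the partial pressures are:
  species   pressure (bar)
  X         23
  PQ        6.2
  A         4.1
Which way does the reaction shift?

toward products

Qₚ = P(X)·P(A)³ / P(PQ)² = (23)·(4.1)³ / (6.2)² = 41
Qₚ = 41 < Kₚ = 420, so the forward reaction proceeds.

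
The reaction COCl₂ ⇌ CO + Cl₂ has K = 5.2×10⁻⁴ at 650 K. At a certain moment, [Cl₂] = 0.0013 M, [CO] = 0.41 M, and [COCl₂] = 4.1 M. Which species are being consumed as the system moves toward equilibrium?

Q = [CO]·[Cl₂] / [COCl₂] = (0.41)·(0.0013) / (4.1) = 1.3×10⁻⁴
Q = 1.3×10⁻⁴ < K = 5.2×10⁻⁴: net forward reaction.

COCl₂ (reactants)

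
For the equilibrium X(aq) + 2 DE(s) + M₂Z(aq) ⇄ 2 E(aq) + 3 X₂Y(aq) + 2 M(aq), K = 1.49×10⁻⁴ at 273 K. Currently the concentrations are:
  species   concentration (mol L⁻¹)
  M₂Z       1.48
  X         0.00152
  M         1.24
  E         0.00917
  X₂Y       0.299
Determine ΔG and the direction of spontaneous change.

(DE is a pure solid — omitted from Q.)
Q = [E]²·[X₂Y]³·[M]² / ([X]·[M₂Z]) = (0.00917)²·(0.299)³·(1.24)² / ((0.00152)·(1.48)) = 0.00154
ΔG = RT ln(Q/K) = (8.314 J mol⁻¹ K⁻¹)(273 K) × ln(0.00154/1.49×10⁻⁴)
   = (2.270 kJ/mol)(2.336) = 5.30 kJ/mol
ΔG > 0, so the forward reaction is non-spontaneous (proceeds in reverse).

ΔG = 5.30 kJ/mol; the forward reaction is non-spontaneous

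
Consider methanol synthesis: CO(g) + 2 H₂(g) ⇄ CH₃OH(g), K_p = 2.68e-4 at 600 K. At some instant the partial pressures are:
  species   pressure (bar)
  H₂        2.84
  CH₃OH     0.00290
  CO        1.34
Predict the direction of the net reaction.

at equilibrium

Q_p = P(CH₃OH) / (P(CO)·P(H₂)²) = (0.00290) / ((1.34)·(2.84)²) = 2.68e-4
Q_p = 2.68e-4 = K_p, so the system is already at equilibrium.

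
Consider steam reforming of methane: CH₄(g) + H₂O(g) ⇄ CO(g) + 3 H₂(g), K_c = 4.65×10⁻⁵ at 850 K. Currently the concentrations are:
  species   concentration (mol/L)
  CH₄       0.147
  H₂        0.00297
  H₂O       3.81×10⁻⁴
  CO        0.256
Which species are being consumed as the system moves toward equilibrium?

Q_c = [CO]·[H₂]³ / ([CH₄]·[H₂O]) = (0.256)·(0.00297)³ / ((0.147)·(3.81×10⁻⁴)) = 1.20×10⁻⁴
Q_c = 1.20×10⁻⁴ > K_c = 4.65×10⁻⁵: net reverse reaction.

CO, H₂ (products)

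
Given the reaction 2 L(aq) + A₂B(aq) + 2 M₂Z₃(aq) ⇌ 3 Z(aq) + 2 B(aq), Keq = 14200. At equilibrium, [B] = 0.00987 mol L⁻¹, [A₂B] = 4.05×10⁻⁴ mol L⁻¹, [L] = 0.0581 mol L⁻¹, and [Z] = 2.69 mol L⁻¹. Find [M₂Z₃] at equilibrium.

At equilibrium, Keq = [Z]³·[B]² / ([L]²·[A₂B]·[M₂Z₃]²) = 14200.
(2.69)³·(0.00987)² / ((0.0581)²·(4.05×10⁻⁴)·([M₂Z₃])²) = 14200
[M₂Z₃]² = 0.0977 ⇒ [M₂Z₃] = 0.313 mol L⁻¹

[M₂Z₃] = 0.313 mol L⁻¹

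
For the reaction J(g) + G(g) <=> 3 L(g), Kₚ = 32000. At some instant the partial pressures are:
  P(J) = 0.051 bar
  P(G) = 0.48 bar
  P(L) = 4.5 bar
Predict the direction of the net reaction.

Qₚ = P(L)³ / (P(J)·P(G)) = (4.5)³ / ((0.051)·(0.48)) = 3700
Qₚ = 3700 < Kₚ = 32000, so the forward reaction proceeds.

forward (toward products)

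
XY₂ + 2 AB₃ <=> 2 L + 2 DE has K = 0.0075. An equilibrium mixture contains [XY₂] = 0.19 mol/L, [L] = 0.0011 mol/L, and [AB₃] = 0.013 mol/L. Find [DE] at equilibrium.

[DE] = 0.45 mol/L

At equilibrium, K = [L]²·[DE]² / ([XY₂]·[AB₃]²) = 0.0075.
(0.0011)²·([DE])² / ((0.19)·(0.013)²) = 0.0075
[DE]² = 0.199 ⇒ [DE] = 0.45 mol/L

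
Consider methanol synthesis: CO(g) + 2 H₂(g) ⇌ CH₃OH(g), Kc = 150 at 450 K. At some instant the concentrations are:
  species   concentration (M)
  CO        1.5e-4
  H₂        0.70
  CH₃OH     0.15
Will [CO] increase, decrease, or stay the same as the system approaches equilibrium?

increase

Qc = [CH₃OH] / ([CO]·[H₂]²) = (0.15) / ((1.5e-4)·(0.70)²) = 2000
Qc = 2000 > Kc = 150: net reverse reaction.
CO is a reactant, so it increases.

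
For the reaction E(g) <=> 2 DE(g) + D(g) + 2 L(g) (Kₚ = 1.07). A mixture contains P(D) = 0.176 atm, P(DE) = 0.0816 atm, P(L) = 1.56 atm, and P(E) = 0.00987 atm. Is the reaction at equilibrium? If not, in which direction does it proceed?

to the right

Qₚ = P(DE)²·P(D)·P(L)² / P(E) = (0.0816)²·(0.176)·(1.56)² / (0.00987) = 0.289
Qₚ = 0.289 < Kₚ = 1.07, so the forward reaction proceeds.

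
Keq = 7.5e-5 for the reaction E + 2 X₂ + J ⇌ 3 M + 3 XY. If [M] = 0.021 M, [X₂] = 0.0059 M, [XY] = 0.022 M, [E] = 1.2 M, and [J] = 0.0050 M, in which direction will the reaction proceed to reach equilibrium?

Q = [M]³·[XY]³ / ([E]·[X₂]²·[J]) = (0.021)³·(0.022)³ / ((1.2)·(0.0059)²·(0.0050)) = 4.7e-4
Q = 4.7e-4 > Keq = 7.5e-5, so the reverse reaction proceeds.

to the left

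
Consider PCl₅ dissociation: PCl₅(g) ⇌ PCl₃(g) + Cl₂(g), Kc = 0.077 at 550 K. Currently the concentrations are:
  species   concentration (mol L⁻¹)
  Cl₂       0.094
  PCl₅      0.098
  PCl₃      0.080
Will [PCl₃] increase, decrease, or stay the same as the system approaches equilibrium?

stay the same

Qc = [PCl₃]·[Cl₂] / [PCl₅] = (0.080)·(0.094) / (0.098) = 0.077
Qc = 0.077 = Kc; the system is at equilibrium.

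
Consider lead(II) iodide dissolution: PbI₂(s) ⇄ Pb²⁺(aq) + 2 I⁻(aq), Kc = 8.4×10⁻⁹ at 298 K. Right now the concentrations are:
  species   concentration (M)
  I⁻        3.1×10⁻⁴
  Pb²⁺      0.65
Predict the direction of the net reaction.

(PbI₂ is a pure solid — omitted from Qc.)
Qc = [Pb²⁺]·[I⁻]² = (0.65)·(3.1×10⁻⁴)² = 6.2×10⁻⁸
Qc = 6.2×10⁻⁸ > Kc = 8.4×10⁻⁹, so the reverse reaction proceeds.

to the left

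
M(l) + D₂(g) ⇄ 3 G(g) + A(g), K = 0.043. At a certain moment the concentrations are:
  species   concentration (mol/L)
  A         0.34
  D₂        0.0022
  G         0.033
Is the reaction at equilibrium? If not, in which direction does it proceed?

(M is a pure liquid — omitted from Q.)
Q = [G]³·[A] / [D₂] = (0.033)³·(0.34) / (0.0022) = 0.0056
Q = 0.0056 < K = 0.043, so the forward reaction proceeds.

toward products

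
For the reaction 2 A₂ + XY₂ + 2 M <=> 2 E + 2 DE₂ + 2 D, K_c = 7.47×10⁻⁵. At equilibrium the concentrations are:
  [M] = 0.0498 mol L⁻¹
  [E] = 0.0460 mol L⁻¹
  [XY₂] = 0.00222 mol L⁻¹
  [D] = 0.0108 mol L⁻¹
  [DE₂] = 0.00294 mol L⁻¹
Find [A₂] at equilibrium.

[A₂] = 0.0720 mol L⁻¹

At equilibrium, K_c = [E]²·[DE₂]²·[D]² / ([A₂]²·[XY₂]·[M]²) = 7.47×10⁻⁵.
(0.0460)²·(0.00294)²·(0.0108)² / (([A₂])²·(0.00222)·(0.0498)²) = 7.47×10⁻⁵
[A₂]² = 0.00519 ⇒ [A₂] = 0.0720 mol L⁻¹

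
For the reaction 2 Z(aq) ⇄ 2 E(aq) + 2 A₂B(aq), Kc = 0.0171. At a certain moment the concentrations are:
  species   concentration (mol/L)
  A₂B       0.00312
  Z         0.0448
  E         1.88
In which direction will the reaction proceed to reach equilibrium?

Qc = [E]²·[A₂B]² / [Z]² = (1.88)²·(0.00312)² / (0.0448)² = 0.0171
Qc = 0.0171 = Kc, so the system is already at equilibrium.

neither direction; the system is at equilibrium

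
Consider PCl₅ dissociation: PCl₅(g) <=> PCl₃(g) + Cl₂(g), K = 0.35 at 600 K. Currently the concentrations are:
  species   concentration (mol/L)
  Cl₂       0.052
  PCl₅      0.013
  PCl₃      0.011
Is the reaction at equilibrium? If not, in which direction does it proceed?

toward products

Q = [PCl₃]·[Cl₂] / [PCl₅] = (0.011)·(0.052) / (0.013) = 0.044
Q = 0.044 < K = 0.35, so the forward reaction proceeds.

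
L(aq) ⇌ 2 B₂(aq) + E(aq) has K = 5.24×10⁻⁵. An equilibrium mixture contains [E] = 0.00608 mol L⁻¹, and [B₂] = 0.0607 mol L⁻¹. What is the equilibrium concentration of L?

At equilibrium, K = [B₂]²·[E] / [L] = 5.24×10⁻⁵.
(0.0607)²·(0.00608) / ([L]) = 5.24×10⁻⁵
[L] = 0.428 mol L⁻¹

[L] = 0.428 mol L⁻¹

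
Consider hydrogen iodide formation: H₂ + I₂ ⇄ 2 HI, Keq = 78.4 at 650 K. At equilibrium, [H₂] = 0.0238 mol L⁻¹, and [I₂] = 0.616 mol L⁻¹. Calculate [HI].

At equilibrium, Keq = [HI]² / ([H₂]·[I₂]) = 78.4.
([HI])² / ((0.0238)·(0.616)) = 78.4
[HI]² = 1.15 ⇒ [HI] = 1.07 mol L⁻¹

[HI] = 1.07 mol L⁻¹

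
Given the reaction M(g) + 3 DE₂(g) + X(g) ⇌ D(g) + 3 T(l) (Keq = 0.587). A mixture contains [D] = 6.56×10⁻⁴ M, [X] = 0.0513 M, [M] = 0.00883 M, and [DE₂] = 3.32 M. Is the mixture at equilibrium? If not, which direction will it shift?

(T is a pure liquid — omitted from Q.)
Q = [D] / ([M]·[DE₂]³·[X]) = (6.56×10⁻⁴) / ((0.00883)·(3.32)³·(0.0513)) = 0.0396
Q = 0.0396 < Keq = 0.587: net forward reaction.

no; Q < K, reaction proceeds forward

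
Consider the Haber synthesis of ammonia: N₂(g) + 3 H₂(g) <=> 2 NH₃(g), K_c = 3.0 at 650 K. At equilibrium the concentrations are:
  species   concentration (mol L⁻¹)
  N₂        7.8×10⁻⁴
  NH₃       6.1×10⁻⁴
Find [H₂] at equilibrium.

[H₂] = 0.054 mol L⁻¹

At equilibrium, K_c = [NH₃]² / ([N₂]·[H₂]³) = 3.0.
(6.1×10⁻⁴)² / ((7.8×10⁻⁴)·([H₂])³) = 3.0
[H₂]³ = 1.59×10⁻⁴ ⇒ [H₂] = 0.054 mol L⁻¹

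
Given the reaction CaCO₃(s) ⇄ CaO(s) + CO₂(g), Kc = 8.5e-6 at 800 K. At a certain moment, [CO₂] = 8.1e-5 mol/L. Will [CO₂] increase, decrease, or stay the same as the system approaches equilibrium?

(CaCO₃, CaO are pure solids — omitted from Qc.)
Qc = [CO₂] = 8.1e-5
Qc = 8.1e-5 > Kc = 8.5e-6: net reverse reaction.
CO₂ is a product, so it decreases.

decrease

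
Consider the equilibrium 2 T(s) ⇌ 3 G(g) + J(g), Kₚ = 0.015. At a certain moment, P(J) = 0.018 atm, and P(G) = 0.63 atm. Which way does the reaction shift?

toward products

(T is a pure solid — omitted from Qₚ.)
Qₚ = P(G)³·P(J) = (0.63)³·(0.018) = 0.0045
Qₚ = 0.0045 < Kₚ = 0.015, so the forward reaction proceeds.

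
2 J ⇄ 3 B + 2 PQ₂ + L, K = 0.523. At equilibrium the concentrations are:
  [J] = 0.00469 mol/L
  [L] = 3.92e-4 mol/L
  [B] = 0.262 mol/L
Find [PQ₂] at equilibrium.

[PQ₂] = 1.28 mol/L

At equilibrium, K = [B]³·[PQ₂]²·[L] / [J]² = 0.523.
(0.262)³·([PQ₂])²·(3.92e-4) / (0.00469)² = 0.523
[PQ₂]² = 1.63 ⇒ [PQ₂] = 1.28 mol/L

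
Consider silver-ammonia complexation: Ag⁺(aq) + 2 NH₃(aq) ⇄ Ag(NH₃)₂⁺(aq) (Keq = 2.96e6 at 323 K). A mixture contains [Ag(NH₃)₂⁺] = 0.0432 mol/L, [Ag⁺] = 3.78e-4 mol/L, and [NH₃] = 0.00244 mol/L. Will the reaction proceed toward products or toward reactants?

reverse (toward reactants)

Q = [Ag(NH₃)₂⁺] / ([Ag⁺]·[NH₃]²) = (0.0432) / ((3.78e-4)·(0.00244)²) = 1.92e7
Q = 1.92e7 > Keq = 2.96e6, so the reverse reaction proceeds.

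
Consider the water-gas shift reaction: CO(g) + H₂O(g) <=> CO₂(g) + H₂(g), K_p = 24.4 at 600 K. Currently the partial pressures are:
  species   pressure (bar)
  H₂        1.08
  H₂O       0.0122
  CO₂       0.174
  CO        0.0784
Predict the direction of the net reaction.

in the reverse direction

Q_p = P(CO₂)·P(H₂) / (P(CO)·P(H₂O)) = (0.174)·(1.08) / ((0.0784)·(0.0122)) = 196
Q_p = 196 > K_p = 24.4, so the reverse reaction proceeds.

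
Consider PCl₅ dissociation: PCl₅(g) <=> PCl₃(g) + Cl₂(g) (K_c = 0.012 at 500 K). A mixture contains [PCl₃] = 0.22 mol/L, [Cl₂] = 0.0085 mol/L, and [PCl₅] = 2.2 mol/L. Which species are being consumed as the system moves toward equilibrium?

Q_c = [PCl₃]·[Cl₂] / [PCl₅] = (0.22)·(0.0085) / (2.2) = 8.5×10⁻⁴
Q_c = 8.5×10⁻⁴ < K_c = 0.012: net forward reaction.

PCl₅ (reactants)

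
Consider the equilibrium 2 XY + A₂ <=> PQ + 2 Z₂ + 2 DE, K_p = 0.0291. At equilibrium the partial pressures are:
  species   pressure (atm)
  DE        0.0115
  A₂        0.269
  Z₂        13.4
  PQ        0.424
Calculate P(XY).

At equilibrium, K_p = P(PQ)·P(Z₂)²·P(DE)² / (P(XY)²·P(A₂)) = 0.0291.
(0.424)·(13.4)²·(0.0115)² / ((P(XY))²·(0.269)) = 0.0291
P(XY)² = 1.29 ⇒ P(XY) = 1.13 atm

P(XY) = 1.13 atm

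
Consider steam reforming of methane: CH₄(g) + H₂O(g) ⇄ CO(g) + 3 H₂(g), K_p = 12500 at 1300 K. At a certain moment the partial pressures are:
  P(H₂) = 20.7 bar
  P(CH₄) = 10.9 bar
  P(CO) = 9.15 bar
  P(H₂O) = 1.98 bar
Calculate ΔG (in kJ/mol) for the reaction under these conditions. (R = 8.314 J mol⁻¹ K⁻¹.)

Q_p = P(CO)·P(H₂)³ / (P(CH₄)·P(H₂O)) = (9.15)·(20.7)³ / ((10.9)·(1.98)) = 3760
ΔG = RT ln(Q_p/K_p) = (8.314 J mol⁻¹ K⁻¹)(1300 K) × ln(3760/12500)
   = (10.81 kJ/mol)(-1.201) = -13.0 kJ/mol
ΔG < 0, so the forward reaction is spontaneous (proceeds forward).

ΔG = -13.0 kJ/mol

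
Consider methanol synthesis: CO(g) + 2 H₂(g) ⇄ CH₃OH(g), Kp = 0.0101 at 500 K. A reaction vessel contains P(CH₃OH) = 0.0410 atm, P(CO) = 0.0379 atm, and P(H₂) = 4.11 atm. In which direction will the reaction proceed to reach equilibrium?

in the reverse direction

Qp = P(CH₃OH) / (P(CO)·P(H₂)²) = (0.0410) / ((0.0379)·(4.11)²) = 0.0640
Qp = 0.0640 > Kp = 0.0101, so the reverse reaction proceeds.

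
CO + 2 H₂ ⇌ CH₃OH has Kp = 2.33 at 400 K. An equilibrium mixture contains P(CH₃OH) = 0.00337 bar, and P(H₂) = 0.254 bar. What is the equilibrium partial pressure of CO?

At equilibrium, Kp = P(CH₃OH) / (P(CO)·P(H₂)²) = 2.33.
(0.00337) / ((P(CO))·(0.254)²) = 2.33
P(CO) = 0.0224 bar

P(CO) = 0.0224 bar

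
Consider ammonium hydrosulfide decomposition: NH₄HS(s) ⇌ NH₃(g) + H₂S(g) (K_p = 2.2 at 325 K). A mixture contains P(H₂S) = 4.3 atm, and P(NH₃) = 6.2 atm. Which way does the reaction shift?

toward reactants

(NH₄HS is a pure solid — omitted from Q_p.)
Q_p = P(NH₃)·P(H₂S) = (6.2)·(4.3) = 27
Q_p = 27 > K_p = 2.2, so the reverse reaction proceeds.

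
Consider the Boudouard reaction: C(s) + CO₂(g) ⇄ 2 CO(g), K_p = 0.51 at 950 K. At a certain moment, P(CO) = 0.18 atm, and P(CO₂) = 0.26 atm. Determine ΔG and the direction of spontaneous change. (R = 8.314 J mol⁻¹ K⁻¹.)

ΔG = -11.1 kJ/mol; the forward reaction is spontaneous

(C is a pure solid — omitted from Q_p.)
Q_p = P(CO)² / P(CO₂) = (0.18)² / (0.26) = 0.125
ΔG = RT ln(Q_p/K_p) = (8.314 J mol⁻¹ K⁻¹)(950 K) × ln(0.125/0.51)
   = (7.898 kJ/mol)(-1.406) = -11.1 kJ/mol
ΔG < 0, so the forward reaction is spontaneous (proceeds forward).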